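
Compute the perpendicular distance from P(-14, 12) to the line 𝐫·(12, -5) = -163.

5

d = |12·(-14) + (-5)·12 − (-163)| / √(144 + 25) = |-65|/13 = 5.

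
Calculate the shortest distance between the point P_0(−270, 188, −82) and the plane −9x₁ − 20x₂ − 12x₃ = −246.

4

n = (−9, −20, −12); n·P − (-246) = -100; |n| = 25; distance = 100/25 = 4.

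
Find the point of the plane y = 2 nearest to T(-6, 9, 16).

n = (0, 1, 0), |n|² = 1, and n·T − 2 = 7.
t = 7/1 = 7, so the foot is T − t·n = (-6, 9, 16) − 7·(0, 1, 0) = (-6, 2, 16).

(-6, 2, 16)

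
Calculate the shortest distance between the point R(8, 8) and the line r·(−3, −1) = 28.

6√10

d = |(-3)·8 + (-1)·8 − 28| / √(9 + 1) = |-60|/√10 = 6√10.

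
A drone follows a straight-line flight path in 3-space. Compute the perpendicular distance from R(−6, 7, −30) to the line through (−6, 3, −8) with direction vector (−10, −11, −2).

Direction vector d = (−10, −11, −2).
AP = (0, 4, −22), and AP × d = (−250, 220, 40).
|AP × d|² = 112500 and |d|² = 225, so the distance is √(112500/225) = √500 = 10√5.

10√5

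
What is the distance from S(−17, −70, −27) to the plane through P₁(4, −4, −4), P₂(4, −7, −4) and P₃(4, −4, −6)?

21

P₁P₂ = (0, −3, 0) and P₁P₃ = (0, 0, −2), so a normal is n = P₁P₂ × P₁P₃ = (6, 0, 0).
Then n·(−17, −70, −27) − 24 = −126.
|n| = √(36 + 0 + 0) = 6, so the distance is |-126|/6 = 21.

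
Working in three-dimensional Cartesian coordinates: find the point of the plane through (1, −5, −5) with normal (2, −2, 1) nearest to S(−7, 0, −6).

(-1, -6, -3)

The perpendicular from S has direction n = (2, −2, 1): r = (−7, 0, −6) + t(2, −2, 1).
Substitute into the plane: n·(S + tn) = 7 gives -20 + 9t = 7, so t = 3.
Foot = (−7, 0, −6) + 3·(2, −2, 1) = (−1, −6, −3).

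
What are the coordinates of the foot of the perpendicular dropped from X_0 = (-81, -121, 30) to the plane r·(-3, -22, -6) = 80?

The perpendicular from X_0 has direction n = (-3, -22, -6): r = (-81, -121, 30) + λ(-3, -22, -6).
Substitute into the plane: n·(X_0 + λn) = 80 gives 2725 + 529λ = 80, so λ = -5.
Foot = (-81, -121, 30) + (-5)·(-3, -22, -6) = (-66, -11, 60).

(-66, -11, 60)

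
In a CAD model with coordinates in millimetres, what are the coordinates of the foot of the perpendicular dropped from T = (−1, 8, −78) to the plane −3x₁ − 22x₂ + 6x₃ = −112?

(-4, -14, -72)

n = (−3, −22, 6), |n|² = 529, and n·T − (-112) = -529.
t = -529/529 = -1, so the foot is T − t·n = (−1, 8, −78) − (-1)·(−3, −22, 6) = (−4, −14, −72).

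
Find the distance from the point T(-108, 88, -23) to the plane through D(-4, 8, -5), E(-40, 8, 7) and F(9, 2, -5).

DE = (-36, 0, 12) and DF = (13, -6, 0), so a normal is n = DE × DF = (72, 156, 216).
d = |72·(-108) + 156·88 + 216·(-23) − (-120)| / √(5184 + 24336 + 46656) = |1104| / 276 = 4.

4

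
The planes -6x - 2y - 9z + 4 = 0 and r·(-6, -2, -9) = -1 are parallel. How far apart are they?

3/11

Both planes have normal n = (-6, -2, -9), |n| = 11. Any point on the first plane is at distance |(-1) − (-4)|/|n| = 3/11 from the second.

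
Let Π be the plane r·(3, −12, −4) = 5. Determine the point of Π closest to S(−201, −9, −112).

The perpendicular from S has direction n = (3, −12, −4): r = (−201, −9, −112) + μ(3, −12, −4).
Substitute into the plane: n·(S + μn) = 5 gives -47 + 169μ = 5, so μ = 4/13.
Foot = (−201, −9, −112) + (4/13)·(3, −12, −4) = (−2601/13, −165/13, −1472/13).

(-2601/13, -165/13, -1472/13)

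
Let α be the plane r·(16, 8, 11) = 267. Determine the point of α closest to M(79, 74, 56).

(-1, 34, 1)

The perpendicular from M has direction n = (16, 8, 11): r = (79, 74, 56) + μ(16, 8, 11).
Substitute into the plane: n·(M + μn) = 267 gives 2472 + 441μ = 267, so μ = -5.
Foot = (79, 74, 56) + (-5)·(16, 8, 11) = (-1, 34, 1).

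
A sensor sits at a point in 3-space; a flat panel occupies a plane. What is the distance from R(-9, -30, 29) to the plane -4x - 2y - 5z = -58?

3/√5

n = (-4, -2, -5); n·P − (-58) = 9; |n| = 3√5; distance = 9/(3√5) = 3√5/5.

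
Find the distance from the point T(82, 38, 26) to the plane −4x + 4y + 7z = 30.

Normal vector n = (−4, 4, 7), and n·(82, 38, 26) − 30 = −24.
|n| = √(16 + 16 + 49) = 9, so the distance is |-24|/9 = 8/3.

8/3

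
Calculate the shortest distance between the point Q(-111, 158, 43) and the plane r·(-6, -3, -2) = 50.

8

Normal vector n = (-6, -3, -2), and n·(-111, 158, 43) - 50 = 56.
|n| = √(36 + 9 + 4) = 7, so the distance is |56|/7 = 8.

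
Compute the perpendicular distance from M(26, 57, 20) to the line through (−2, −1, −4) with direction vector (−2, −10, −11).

Direction vector d = (−2, −10, −11).
AP = (28, 58, 24), and AP × d = (−398, 260, −164).
|AP × d|² = 252900 and |d|² = 225, so the distance is √(252900/225) = √1124 = 2√281.

2√281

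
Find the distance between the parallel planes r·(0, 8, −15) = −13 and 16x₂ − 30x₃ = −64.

Divide the second equation by 2 to match normals: 8x₂ − 15x₃ = -32.
Both planes have normal n = (0, 8, −15), |n| = 17. Any point on the first plane is at distance |(-32) − (-13)|/|n| = 19/17 from the second.

19/17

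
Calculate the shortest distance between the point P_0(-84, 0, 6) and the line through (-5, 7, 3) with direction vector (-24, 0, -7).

√674

Direction vector d = (-24, 0, -7).
AP = (-79, -7, 3); AP·d = 1875, |AP|² = 6299, |d|² = 625.
distance² = |AP|² − (AP·d)²/|d|² = 6299 − 3515625/625 = 674, so the distance is √674.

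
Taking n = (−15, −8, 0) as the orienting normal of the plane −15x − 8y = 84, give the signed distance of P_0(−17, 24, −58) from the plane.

-21/17

n·P_0 − 84 = -21.
|n| = 17, so the signed distance is -21/17.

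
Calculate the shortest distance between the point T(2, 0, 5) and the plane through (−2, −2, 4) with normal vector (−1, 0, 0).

4

The plane has equation n·(r − (−2, −2, 4)) = 0, i.e. n·r = 2.
d = |(-1)·2 − 2| / √(1 + 0 + 0) = |-4| / 1 = 4.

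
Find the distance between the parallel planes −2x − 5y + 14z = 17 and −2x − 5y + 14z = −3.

4/3

With common normal n = (−2, −5, 14) (|n| = 15), the distance is |17 − (-3)|/|n| = 20/15 = 4/3.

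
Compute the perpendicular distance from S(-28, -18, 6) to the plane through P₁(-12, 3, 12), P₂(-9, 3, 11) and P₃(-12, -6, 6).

P₁P₂ = (3, 0, -1) and P₁P₃ = (0, -9, -6), so a normal is n = P₁P₂ × P₁P₃ = (-9, 18, -27).
Then n·(-28, -18, 6) - (-162) = -72.
|n| = √(81 + 324 + 729) = 9√14, so the distance is |-72|/(9√14) = 4√14/7.

8/√14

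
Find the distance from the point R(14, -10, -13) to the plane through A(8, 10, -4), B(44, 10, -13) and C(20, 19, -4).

AB = (36, 0, -9) and AC = (12, 9, 0), so a normal is n = AB × AC = (81, -108, 324).
d = |81·14 + (-108)·(-10) + 324·(-13) − (-1728)| / √(6561 + 11664 + 104976) = |-270| / 351 = 10/13.

10/13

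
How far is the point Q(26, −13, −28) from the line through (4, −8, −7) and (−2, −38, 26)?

A direction vector is d = (−6, −30, 33).
AP = (22, −5, −21); AP·d = -675, |AP|² = 950, |d|² = 2025.
distance² = |AP|² − (AP·d)²/|d|² = 950 − 455625/2025 = 725, so the distance is 5√29.

5√29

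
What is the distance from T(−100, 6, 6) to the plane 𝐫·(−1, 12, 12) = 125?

Normal vector n = (−1, 12, 12), and n·(−100, 6, 6) − 125 = 119.
|n| = √(1 + 144 + 144) = 17, so the distance is |119|/17 = 7.

7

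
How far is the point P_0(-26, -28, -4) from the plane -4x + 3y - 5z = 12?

Normal vector n = (-4, 3, -5), and n·(-26, -28, -4) - 12 = 28.
|n| = √(16 + 9 + 25) = 5√2, so the distance is |28|/(5√2) = 14√2/5.

14√2/5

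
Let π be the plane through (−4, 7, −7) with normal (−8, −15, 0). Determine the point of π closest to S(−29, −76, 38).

(11, -1, 38)

The perpendicular from S has direction n = (−8, −15, 0): r = (−29, −76, 38) + λ(−8, −15, 0).
Substitute into the plane: n·(S + λn) = -73 gives 1372 + 289λ = -73, so λ = -5.
Foot = (−29, −76, 38) + (-5)·(−8, −15, 0) = (11, −1, 38).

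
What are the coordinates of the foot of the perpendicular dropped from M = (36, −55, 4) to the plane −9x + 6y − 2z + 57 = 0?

(-9, -25, -6)

n = (−9, 6, −2), |n|² = 121, and n·M − (-57) = -605.
t = -605/121 = -5, so the foot is M − t·n = (36, −55, 4) − (-5)·(−9, 6, −2) = (−9, −25, −6).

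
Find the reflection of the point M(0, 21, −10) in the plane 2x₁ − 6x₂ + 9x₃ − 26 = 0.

n = (2, −6, 9), |n|² = 121, n·M − 26 = -242, so t = -242/121 = -2.
Foot F = M − (-2)·n = (4, 9, 8); the reflection is 2F − M = (8, −3, 26).

(8, -3, 26)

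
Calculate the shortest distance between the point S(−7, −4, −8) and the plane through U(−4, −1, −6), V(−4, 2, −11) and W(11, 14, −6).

6√59/59

UV = (0, 3, −5) and UW = (15, 15, 0), so a normal is n = UV × UW = (75, −75, −45).
d = |75·(-7) + (-75)·(-4) + (-45)·(-8) − 45| / √(5625 + 5625 + 2025) = |90| / (15√59) = 6/√59.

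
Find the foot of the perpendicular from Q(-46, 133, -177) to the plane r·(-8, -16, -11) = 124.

(-314/7, 947/7, -1228/7)

The perpendicular from Q has direction n = (-8, -16, -11): r = (-46, 133, -177) + λ(-8, -16, -11).
Substitute into the plane: n·(Q + λn) = 124 gives 187 + 441λ = 124, so λ = -1/7.
Foot = (-46, 133, -177) + (-1/7)·(-8, -16, -11) = (-314/7, 947/7, -1228/7).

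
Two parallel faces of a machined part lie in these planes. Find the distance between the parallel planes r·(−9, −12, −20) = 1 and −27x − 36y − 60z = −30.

Divide the second equation by 3 to match normals: −9x − 12y − 20z = -10.
With common normal n = (−9, −12, −20) (|n| = 25), the distance is |1 − (-10)|/|n| = 11/25.

11/25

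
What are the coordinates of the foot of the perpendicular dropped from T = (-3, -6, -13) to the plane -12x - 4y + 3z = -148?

The perpendicular from T has direction n = (-12, -4, 3): r = (-3, -6, -13) + λ(-12, -4, 3).
Substitute into the plane: n·(T + λn) = -148 gives 21 + 169λ = -148, so λ = -1.
Foot = (-3, -6, -13) + (-1)·(-12, -4, 3) = (9, -2, -16).

(9, -2, -16)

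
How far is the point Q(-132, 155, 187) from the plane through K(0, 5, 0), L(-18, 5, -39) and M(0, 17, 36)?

6

KL = (-18, 0, -39) and KM = (0, 12, 36), so a normal is n = KL × KM = (468, 648, -216).
d = |468·(-132) + 648·155 + (-216)·187 − 3240| / √(219024 + 419904 + 46656) = |-4968| / 828 = 6.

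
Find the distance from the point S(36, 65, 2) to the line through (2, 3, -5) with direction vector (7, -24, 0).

Direction vector d = (7, -24, 0).
AP = (34, 62, 7); AP·d = -1250, |AP|² = 5049, |d|² = 625.
distance² = |AP|² − (AP·d)²/|d|² = 5049 − 1562500/625 = 2549, so the distance is √2549.

√2549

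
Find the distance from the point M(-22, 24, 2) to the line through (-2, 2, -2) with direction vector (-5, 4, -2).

Direction vector d = (-5, 4, -2).
AP = (-20, 22, 4); AP·d = 180, |AP|² = 900, |d|² = 45.
distance² = |AP|² − (AP·d)²/|d|² = 900 − 32400/45 = 180, so the distance is 6√5.

6√5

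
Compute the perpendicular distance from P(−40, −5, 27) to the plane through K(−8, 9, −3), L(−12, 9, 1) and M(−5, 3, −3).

KL = (−4, 0, 4) and KM = (3, −6, 0), so a normal is n = KL × KM = (24, 12, 24).
Then n·(−40, −5, 27) − (−156) = −216.
|n| = √(576 + 144 + 576) = 36, so the distance is |-216|/36 = 6.

6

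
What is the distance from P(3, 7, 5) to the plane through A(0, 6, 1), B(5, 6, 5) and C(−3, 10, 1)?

√2/2

AB = (5, 0, 4) and AC = (−3, 4, 0), so a normal is n = AB × AC = (−16, −12, 20).
Then n·(3, 7, 5) − (−52) = 20.
|n| = √(256 + 144 + 400) = 20√2, so the distance is |20|/(20√2) = 1/√2.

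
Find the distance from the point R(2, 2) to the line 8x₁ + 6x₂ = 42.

7/5

d = |8·2 + 6·2 − 42| / √(64 + 36) = |-14|/10 = 7/5.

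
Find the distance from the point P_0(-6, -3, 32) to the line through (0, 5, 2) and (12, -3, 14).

18√2

A direction vector is d = (12, -8, 12).
AP = (-6, -8, 30), and AP × d = (144, 432, 144).
|AP × d|² = 228096 and |d|² = 352, so the distance is √(228096/352) = √648 = 18√2.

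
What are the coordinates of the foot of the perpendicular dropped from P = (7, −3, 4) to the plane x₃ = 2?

(7, -3, 2)

n = (0, 0, 1), |n|² = 1, and n·P − 2 = 2.
t = 2/1 = 2, so the foot is P − t·n = (7, −3, 4) − 2·(0, 0, 1) = (7, −3, 2).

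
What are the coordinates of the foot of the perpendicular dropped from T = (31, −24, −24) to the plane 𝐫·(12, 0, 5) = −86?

(7, -24, -34)

The perpendicular from T has direction n = (12, 0, 5): r = (31, −24, −24) + μ(12, 0, 5).
Substitute into the plane: n·(T + μn) = -86 gives 252 + 169μ = -86, so μ = -2.
Foot = (31, −24, −24) + (-2)·(12, 0, 5) = (7, −24, −34).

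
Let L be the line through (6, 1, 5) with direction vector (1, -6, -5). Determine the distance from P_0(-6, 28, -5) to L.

5√29

Direction vector d = (1, -6, -5).
AP = (-12, 27, -10); AP·d = -124, |AP|² = 973, |d|² = 62.
distance² = |AP|² − (AP·d)²/|d|² = 973 − 15376/62 = 725, so the distance is 5√29.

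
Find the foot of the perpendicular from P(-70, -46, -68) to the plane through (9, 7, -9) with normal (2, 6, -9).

n = (2, 6, -9), |n|² = 121, and n·P − 141 = 55.
t = 55/121 = 5/11, so the foot is P − t·n = (-70, -46, -68) − (5/11)·(2, 6, -9) = (-780/11, -536/11, -703/11).

(-780/11, -536/11, -703/11)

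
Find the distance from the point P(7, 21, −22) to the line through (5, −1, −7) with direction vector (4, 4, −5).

Direction vector d = (4, 4, −5).
AP = (2, 22, −15); AP·d = 171, |AP|² = 713, |d|² = 57.
distance² = |AP|² − (AP·d)²/|d|² = 713 − 29241/57 = 200, so the distance is 10√2.

10√2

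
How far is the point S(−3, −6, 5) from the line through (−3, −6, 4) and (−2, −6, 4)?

A direction vector is d = (1, 0, 0).
AP = (0, 0, 1); AP·d = 0, |AP|² = 1, |d|² = 1.
distance² = |AP|² − (AP·d)²/|d|² = 1 − 0/1 = 1, so the distance is 1.

1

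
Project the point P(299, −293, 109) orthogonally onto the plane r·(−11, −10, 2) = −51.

(1473/5, -297, 549/5)

n = (−11, −10, 2), |n|² = 225, and n·P − (-51) = -90.
t = -90/225 = -2/5, so the foot is P − t·n = (299, −293, 109) − (-2/5)·(−11, −10, 2) = (1473/5, −297, 549/5).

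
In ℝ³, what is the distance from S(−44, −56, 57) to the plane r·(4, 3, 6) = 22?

n = (4, 3, 6); n·P − 22 = -24; |n| = √61; distance = 24/√61.

24√61/61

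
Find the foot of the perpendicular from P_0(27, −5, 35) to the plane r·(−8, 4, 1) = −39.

n = (−8, 4, 1), |n|² = 81, and n·P_0 − (-39) = -162.
t = -162/81 = -2, so the foot is P_0 − t·n = (27, −5, 35) − (-2)·(−8, 4, 1) = (11, 3, 37).

(11, 3, 37)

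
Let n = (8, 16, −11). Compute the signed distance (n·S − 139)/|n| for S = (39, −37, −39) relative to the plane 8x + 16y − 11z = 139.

10/21

n·S − 139 = 10.
|n| = 21, so the signed distance is 10/21.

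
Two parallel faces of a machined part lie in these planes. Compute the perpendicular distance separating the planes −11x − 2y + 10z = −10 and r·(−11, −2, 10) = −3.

With common normal n = (−11, −2, 10) (|n| = 15), the distance is |(-10) − (-3)|/|n| = 7/15.

7/15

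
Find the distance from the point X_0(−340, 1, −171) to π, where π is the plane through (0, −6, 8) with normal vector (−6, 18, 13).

The plane has equation n·(r − (0, −6, 8)) = 0, i.e. n·r = -4.
d = |(-6)·(-340) + 18·1 + 13·(-171) − (-4)| / √(36 + 324 + 169) = |-161| / 23 = 7.

7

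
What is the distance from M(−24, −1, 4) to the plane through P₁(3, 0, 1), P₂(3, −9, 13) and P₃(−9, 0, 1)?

1

P₁P₂ = (0, −9, 12) and P₁P₃ = (−12, 0, 0), so a normal is n = P₁P₂ × P₁P₃ = (0, −144, −108).
Then n·(−24, −1, 4) − (−108) = −180.
|n| = √(0 + 20736 + 11664) = 180, so the distance is |-180|/180 = 1.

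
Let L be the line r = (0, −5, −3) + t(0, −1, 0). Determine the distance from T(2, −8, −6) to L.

Direction vector d = (0, −1, 0).
AP = (2, −3, −3); AP·d = 3, |AP|² = 22, |d|² = 1.
distance² = |AP|² − (AP·d)²/|d|² = 22 − 9/1 = 13, so the distance is √13.

√13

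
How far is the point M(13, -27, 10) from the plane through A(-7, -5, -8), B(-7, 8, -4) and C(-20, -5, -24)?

2/21

AB = (0, 13, 4) and AC = (-13, 0, -16), so a normal is n = AB × AC = (-208, -52, 169).
Then n·(13, -27, 10) - 364 = 26.
|n| = √(43264 + 2704 + 28561) = 273, so the distance is |26|/273 = 2/21.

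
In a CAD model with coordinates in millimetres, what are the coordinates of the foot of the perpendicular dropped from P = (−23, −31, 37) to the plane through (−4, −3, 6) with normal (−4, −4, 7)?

(-3, -11, 2)

n = (−4, −4, 7), |n|² = 81, and n·P − 70 = 405.
t = 405/81 = 5, so the foot is P − t·n = (−23, −31, 37) − 5·(−4, −4, 7) = (−3, −11, 2).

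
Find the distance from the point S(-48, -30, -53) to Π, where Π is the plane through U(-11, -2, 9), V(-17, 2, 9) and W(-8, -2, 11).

UV = (-6, 4, 0) and UW = (3, 0, 2), so a normal is n = UV × UW = (8, 12, -12).
d = |8·(-48) + 12·(-30) + (-12)·(-53) − (-220)| / √(64 + 144 + 144) = |112| / (4√22) = 14√22/11.

14√22/11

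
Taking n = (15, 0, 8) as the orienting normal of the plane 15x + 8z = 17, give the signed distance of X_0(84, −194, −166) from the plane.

-5

n·X_0 − 17 = -85.
|n| = 17, so the signed distance is -85/17 = -5.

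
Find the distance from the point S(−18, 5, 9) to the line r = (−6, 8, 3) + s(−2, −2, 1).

Direction vector d = (−2, −2, 1).
AP = (−12, −3, 6), and AP × d = (9, 0, 18).
|AP × d|² = 405 and |d|² = 9, so the distance is √(405/9) = √45 = 3√5.

3√5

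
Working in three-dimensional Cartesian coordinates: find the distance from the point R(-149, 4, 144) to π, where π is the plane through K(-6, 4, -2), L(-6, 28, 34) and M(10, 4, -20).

7

KL = (0, 24, 36) and KM = (16, 0, -18), so a normal is n = KL × KM = (-432, 576, -384).
Then n·(-149, 4, 144) - 5664 = 5712.
|n| = √(186624 + 331776 + 147456) = 816, so the distance is |5712|/816 = 7.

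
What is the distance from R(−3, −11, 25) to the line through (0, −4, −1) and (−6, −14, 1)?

A direction vector is d = (−6, −10, 2).
AP = (−3, −7, 26), and AP × d = (246, −150, −12).
|AP × d|² = 83160 and |d|² = 140, so the distance is √(83160/140) = √594 = 3√66.

3√66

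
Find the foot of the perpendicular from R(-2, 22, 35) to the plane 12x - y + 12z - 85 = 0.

n = (12, -1, 12), |n|² = 289, and n·R − 85 = 289.
t = 289/289 = 1, so the foot is R − t·n = (-2, 22, 35) − 1·(12, -1, 12) = (-14, 23, 23).

(-14, 23, 23)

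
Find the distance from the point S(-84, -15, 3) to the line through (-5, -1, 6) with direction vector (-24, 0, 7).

√821

Direction vector d = (-24, 0, 7).
AP = (-79, -14, -3), and AP × d = (-98, 625, -336).
|AP × d|² = 513125 and |d|² = 625, so the distance is √(513125/625) = √821.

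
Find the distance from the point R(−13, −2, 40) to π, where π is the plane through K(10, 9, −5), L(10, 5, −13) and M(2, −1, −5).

19√5/15

KL = (0, −4, −8) and KM = (−8, −10, 0), so a normal is n = KL × KM = (−80, 64, −32).
d = |(-80)·(-13) + 64·(-2) + (-32)·40 − (-64)| / √(6400 + 4096 + 1024) = |-304| / (48√5) = 19/(3√5).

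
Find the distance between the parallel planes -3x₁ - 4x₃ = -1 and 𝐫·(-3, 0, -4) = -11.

Both planes have normal n = (-3, 0, -4), |n| = 5. Any point on the first plane is at distance |(-11) − (-1)|/|n| = 10/5 = 2 from the second.

2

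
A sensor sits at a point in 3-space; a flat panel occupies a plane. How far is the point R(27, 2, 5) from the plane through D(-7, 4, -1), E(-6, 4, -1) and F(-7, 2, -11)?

DE = (1, 0, 0) and DF = (0, -2, -10), so a normal is n = DE × DF = (0, 10, -2).
n = (0, 10, -2); n·P − 42 = -32; |n| = 2√26; distance = 32/(2√26) = 16/√26.

8√26/13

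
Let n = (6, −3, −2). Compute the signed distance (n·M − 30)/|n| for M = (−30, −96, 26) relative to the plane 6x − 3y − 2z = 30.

26/7

n·M − 30 = 26.
|n| = 7, so the signed distance is 26/7.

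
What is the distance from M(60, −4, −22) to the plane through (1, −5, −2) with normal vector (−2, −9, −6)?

The plane has equation n·(r − (1, −5, −2)) = 0, i.e. n·r = 55.
d = |(-2)·60 + (-9)·(-4) + (-6)·(-22) − 55| / √(4 + 81 + 36) = |-7| / 11 = 7/11.

7/11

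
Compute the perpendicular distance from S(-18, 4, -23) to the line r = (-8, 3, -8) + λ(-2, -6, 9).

Direction vector d = (-2, -6, 9).
AP = (-10, 1, -15), and AP × d = (-81, 120, 62).
|AP × d|² = 24805 and |d|² = 121, so the distance is √(24805/121) = √205.

√205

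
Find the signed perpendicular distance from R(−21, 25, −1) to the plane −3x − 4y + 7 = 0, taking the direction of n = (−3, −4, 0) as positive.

-6

n·R − (-7) = -30.
|n| = 5, so the signed distance is -30/5 = -6.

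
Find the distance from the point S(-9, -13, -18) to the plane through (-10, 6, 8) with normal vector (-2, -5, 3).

The plane has equation n·(r − (-10, 6, 8)) = 0, i.e. n·r = 14.
d = |(-2)·(-9) + (-5)·(-13) + 3·(-18) − 14| / √(4 + 25 + 9) = |15| / √38 = 15√38/38.

15√38/38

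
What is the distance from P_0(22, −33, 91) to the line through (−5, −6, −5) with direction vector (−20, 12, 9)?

Direction vector d = (−20, 12, 9).
AP = (27, −27, 96), and AP × d = (−1395, −2163, −216).
|AP × d|² = 6671250 and |d|² = 625, so the distance is √(6671250/625) = √10674 = 3√1186.

3√1186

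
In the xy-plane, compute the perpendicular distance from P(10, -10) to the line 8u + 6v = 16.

2/5

The normal to the line is n = (8, 6) with |n| = 10.
|n·P − 16| = |20 − 16| = 4, so the distance is 4/10 = 2/5.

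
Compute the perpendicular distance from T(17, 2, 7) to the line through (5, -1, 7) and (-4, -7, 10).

3√3

A direction vector is d = (-9, -6, 3).
AP = (12, 3, 0); AP·d = -126, |AP|² = 153, |d|² = 126.
distance² = |AP|² − (AP·d)²/|d|² = 153 − 15876/126 = 27, so the distance is 3√3.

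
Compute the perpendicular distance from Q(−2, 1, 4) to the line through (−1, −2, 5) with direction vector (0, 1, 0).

√2

Direction vector d = (0, 1, 0).
AP = (−1, 3, −1), and AP × d = (1, 0, −1).
|AP × d|² = 2 and |d|² = 1, so the distance is √2.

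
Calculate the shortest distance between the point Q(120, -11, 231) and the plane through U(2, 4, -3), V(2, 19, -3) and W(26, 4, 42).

6

UV = (0, 15, 0) and UW = (24, 0, 45), so a normal is n = UV × UW = (675, 0, -360).
Then n·(120, -11, 231) - 2430 = -4590.
|n| = √(455625 + 0 + 129600) = 765, so the distance is |-4590|/765 = 6.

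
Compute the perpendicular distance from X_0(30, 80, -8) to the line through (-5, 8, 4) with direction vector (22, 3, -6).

Direction vector d = (22, 3, -6).
AP = (35, 72, -12), and AP × d = (-396, -54, -1479).
|AP × d|² = 2347173 and |d|² = 529, so the distance is √(2347173/529) = √4437 = 3√493.

3√493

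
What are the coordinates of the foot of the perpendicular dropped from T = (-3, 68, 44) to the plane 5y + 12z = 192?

(-3, 48, -4)

The perpendicular from T has direction n = (0, 5, 12): r = (-3, 68, 44) + μ(0, 5, 12).
Substitute into the plane: n·(T + μn) = 192 gives 868 + 169μ = 192, so μ = -4.
Foot = (-3, 68, 44) + (-4)·(0, 5, 12) = (-3, 48, -4).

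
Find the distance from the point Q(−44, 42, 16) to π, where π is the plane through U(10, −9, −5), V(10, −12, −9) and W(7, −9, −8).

21/√34

UV = (0, −3, −4) and UW = (−3, 0, −3), so a normal is n = UV × UW = (9, 12, −9).
n = (9, 12, −9); n·P − 27 = -63; |n| = 3√34; distance = 63/(3√34) = 21√34/34.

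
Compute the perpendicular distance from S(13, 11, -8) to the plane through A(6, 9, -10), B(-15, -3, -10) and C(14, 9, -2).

2/3

AB = (-21, -12, 0) and AC = (8, 0, 8), so a normal is n = AB × AC = (-96, 168, 96).
Then n·(13, 11, -8) - (-24) = -144.
|n| = √(9216 + 28224 + 9216) = 216, so the distance is |-144|/216 = 2/3.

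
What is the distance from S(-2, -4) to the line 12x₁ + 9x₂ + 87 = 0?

d = |12·(-2) + 9·(-4) − (-87)| / √(144 + 81) = |27|/15 = 9/5.

9/5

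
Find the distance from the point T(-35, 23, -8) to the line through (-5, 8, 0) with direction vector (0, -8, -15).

√1189

Direction vector d = (0, -8, -15).
AP = (-30, 15, -8), and AP × d = (-289, -450, 240).
|AP × d|² = 343621 and |d|² = 289, so the distance is √(343621/289) = √1189.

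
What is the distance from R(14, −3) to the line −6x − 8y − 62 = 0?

61/5

d = |(-6)·14 + (-8)·(-3) − 62| / √(36 + 64) = |-122|/10 = 61/5.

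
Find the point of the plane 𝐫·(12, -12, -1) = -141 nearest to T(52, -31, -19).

n = (12, -12, -1), |n|² = 289, and n·T − (-141) = 1156.
t = 1156/289 = 4, so the foot is T − t·n = (52, -31, -19) − 4·(12, -12, -1) = (4, 17, -15).

(4, 17, -15)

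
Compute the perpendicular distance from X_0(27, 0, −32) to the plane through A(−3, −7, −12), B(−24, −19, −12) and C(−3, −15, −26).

1

AB = (−21, −12, 0) and AC = (0, −8, −14), so a normal is n = AB × AC = (168, −294, 168).
Then n·(27, 0, −32) − (−462) = −378.
|n| = √(28224 + 86436 + 28224) = 378, so the distance is |-378|/378 = 1.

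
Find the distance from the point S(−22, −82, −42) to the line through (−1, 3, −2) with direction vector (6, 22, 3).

Direction vector d = (6, 22, 3).
AP = (−21, −85, −40); AP·d = -2116, |AP|² = 9266, |d|² = 529.
distance² = |AP|² − (AP·d)²/|d|² = 9266 − 4477456/529 = 802, so the distance is √802.

√802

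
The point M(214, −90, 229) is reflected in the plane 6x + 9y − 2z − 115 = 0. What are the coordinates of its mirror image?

n = (6, 9, −2), |n|² = 121, n·M − 115 = -99, so t = -99/121 = -9/11.
Foot F = M − (-9/11)·n = (2408/11, −909/11, 2501/11); the reflection is 2F − M = (2462/11, −828/11, 2483/11).

(2462/11, -828/11, 2483/11)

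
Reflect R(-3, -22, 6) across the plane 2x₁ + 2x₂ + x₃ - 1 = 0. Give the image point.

With n = (2, 2, 1), the signed offset is (n·R − 1)/|n|² = -45/9 = -5.
R' = R − 2t·n = (-3, -22, 6) − (-10)·(2, 2, 1) = (17, -2, 16).

(17, -2, 16)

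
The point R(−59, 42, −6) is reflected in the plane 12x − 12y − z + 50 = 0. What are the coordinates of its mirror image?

n = (12, −12, −1), |n|² = 289, n·R − (-50) = -1156, so t = -1156/289 = -4.
Foot F = R − (-4)·n = (−11, −6, −10); the reflection is 2F − R = (37, −54, −14).

(37, -54, -14)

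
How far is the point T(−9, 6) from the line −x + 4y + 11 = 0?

44/√17

d = |(-1)·(-9) + 4·6 − (-11)| / √(1 + 16) = |44|/√17 = 44√17/17.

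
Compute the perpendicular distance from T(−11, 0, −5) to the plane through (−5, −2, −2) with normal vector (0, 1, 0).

The plane has equation n·(r − (−5, −2, −2)) = 0, i.e. n·r = -2.
d = |1·0 − (-2)| / √(0 + 1 + 0) = |2| / 1 = 2.

2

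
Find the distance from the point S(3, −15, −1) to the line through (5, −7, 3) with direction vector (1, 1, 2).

√30

Direction vector d = (1, 1, 2).
AP = (−2, −8, −4); AP·d = -18, |AP|² = 84, |d|² = 6.
distance² = |AP|² − (AP·d)²/|d|² = 84 − 324/6 = 30, so the distance is √30.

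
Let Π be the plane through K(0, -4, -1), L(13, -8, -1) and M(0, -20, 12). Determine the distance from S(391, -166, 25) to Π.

KL = (13, -4, 0) and KM = (0, -16, 13), so a normal is n = KL × KM = (-52, -169, -208).
Then n·(391, -166, 25) - 884 = 1638.
|n| = √(2704 + 28561 + 43264) = 273, so the distance is |1638|/273 = 6.

6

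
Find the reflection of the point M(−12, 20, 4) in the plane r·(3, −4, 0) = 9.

(18, -20, 4)

n = (3, −4, 0), |n|² = 25, n·M − 9 = -125, so t = -125/25 = -5.
Foot F = M − (-5)·n = (3, 0, 4); the reflection is 2F − M = (18, −20, 4).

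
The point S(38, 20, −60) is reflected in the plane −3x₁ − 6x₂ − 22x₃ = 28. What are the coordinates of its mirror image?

With n = (−3, −6, −22), the signed offset is (n·S − 28)/|n|² = 1058/529 = 2.
S' = S − 2t·n = (38, 20, −60) − 4·(−3, −6, −22) = (50, 44, 28).

(50, 44, 28)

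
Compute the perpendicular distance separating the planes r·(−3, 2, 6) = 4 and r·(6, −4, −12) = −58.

25/7

Divide the second equation by -2 to match normals: −3x + 2y + 6z = 29.
With common normal n = (−3, 2, 6) (|n| = 7), the distance is |4 − 29|/|n| = 25/7.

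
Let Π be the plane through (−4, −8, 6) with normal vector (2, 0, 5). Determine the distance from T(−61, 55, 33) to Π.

The plane has equation n·(r − (−4, −8, 6)) = 0, i.e. n·r = 22.
Then n·(−61, 55, 33) − 22 = 21.
|n| = √(4 + 0 + 25) = √29, so the distance is |21|/√29 = 21√29/29.

21/√29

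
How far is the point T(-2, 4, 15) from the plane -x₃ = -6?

9

Normal vector n = (0, 0, -1), and n·(-2, 4, 15) - (-6) = -9.
|n| = √(0 + 0 + 1) = 1, so the distance is |-9|/1 = 9.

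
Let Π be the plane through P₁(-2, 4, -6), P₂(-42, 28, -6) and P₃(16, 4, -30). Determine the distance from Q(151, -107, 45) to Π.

3

P₁P₂ = (-40, 24, 0) and P₁P₃ = (18, 0, -24), so a normal is n = P₁P₂ × P₁P₃ = (-576, -960, -432).
Then n·(151, -107, 45) - (-96) = -3600.
|n| = √(331776 + 921600 + 186624) = 1200, so the distance is |-3600|/1200 = 3.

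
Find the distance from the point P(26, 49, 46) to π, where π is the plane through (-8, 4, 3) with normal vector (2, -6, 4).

The plane has equation n·(r − (-8, 4, 3)) = 0, i.e. n·r = -28.
Then n·(26, 49, 46) - (-28) = -30.
|n| = √(4 + 36 + 16) = 2√14, so the distance is |-30|/(2√14) = 15√14/14.

15√14/14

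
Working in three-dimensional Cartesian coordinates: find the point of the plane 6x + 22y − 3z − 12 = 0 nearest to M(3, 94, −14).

(-21, 6, -2)

n = (6, 22, −3), |n|² = 529, and n·M − 12 = 2116.
t = 2116/529 = 4, so the foot is M − t·n = (3, 94, −14) − 4·(6, 22, −3) = (−21, 6, −2).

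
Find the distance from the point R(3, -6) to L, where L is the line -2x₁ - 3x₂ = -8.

d = |(-2)·3 + (-3)·(-6) − (-8)| / √(4 + 9) = |20|/√13 = 20√13/13.

20/√13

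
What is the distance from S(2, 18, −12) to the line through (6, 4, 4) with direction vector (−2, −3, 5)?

3√14

Direction vector d = (−2, −3, 5).
AP = (−4, 14, −16); AP·d = -114, |AP|² = 468, |d|² = 38.
distance² = |AP|² − (AP·d)²/|d|² = 468 − 12996/38 = 126, so the distance is 3√14.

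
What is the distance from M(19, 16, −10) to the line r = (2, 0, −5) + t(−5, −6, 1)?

2√3

Direction vector d = (−5, −6, 1).
AP = (17, 16, −5); AP·d = -186, |AP|² = 570, |d|² = 62.
distance² = |AP|² − (AP·d)²/|d|² = 570 − 34596/62 = 12, so the distance is 2√3.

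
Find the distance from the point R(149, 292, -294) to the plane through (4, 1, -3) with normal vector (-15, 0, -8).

9

The plane has equation n·(r − (4, 1, -3)) = 0, i.e. n·r = -36.
Then n·(149, 292, -294) - (-36) = 153.
|n| = √(225 + 0 + 64) = 17, so the distance is |153|/17 = 9.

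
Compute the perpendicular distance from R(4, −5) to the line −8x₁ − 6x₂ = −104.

51/5

d = |(-8)·4 + (-6)·(-5) − (-104)| / √(64 + 36) = |102|/10 = 51/5.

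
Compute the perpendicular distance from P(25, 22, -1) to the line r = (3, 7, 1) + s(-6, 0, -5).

Direction vector d = (-6, 0, -5).
AP = (22, 15, -2), and AP × d = (-75, 122, 90).
|AP × d|² = 28609 and |d|² = 61, so the distance is √(28609/61) = √469.

√469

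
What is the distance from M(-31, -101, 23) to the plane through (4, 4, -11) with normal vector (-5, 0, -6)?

29√61/61

The plane has equation n·(r − (4, 4, -11)) = 0, i.e. n·r = 46.
d = |(-5)·(-31) + (-6)·23 − 46| / √(25 + 0 + 36) = |-29| / √61 = 29√61/61.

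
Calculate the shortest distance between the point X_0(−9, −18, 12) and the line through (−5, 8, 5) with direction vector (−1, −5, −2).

3√29

Direction vector d = (−1, −5, −2).
AP = (−4, −26, 7), and AP × d = (87, −15, −6).
|AP × d|² = 7830 and |d|² = 30, so the distance is √(7830/30) = √261 = 3√29.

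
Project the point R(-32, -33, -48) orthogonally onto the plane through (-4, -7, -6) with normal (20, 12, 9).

n = (20, 12, 9), |n|² = 625, and n·R − (-218) = -1250.
t = -1250/625 = -2, so the foot is R − t·n = (-32, -33, -48) − (-2)·(20, 12, 9) = (8, -9, -30).

(8, -9, -30)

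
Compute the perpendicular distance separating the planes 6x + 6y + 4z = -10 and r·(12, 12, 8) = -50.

Divide the second equation by 2 to match normals: 6x + 6y + 4z = -25.
With common normal n = (6, 6, 4) (|n| = 2√22), the distance is |(-10) − (-25)|/|n| = 15/(2√22).

15/(2√22)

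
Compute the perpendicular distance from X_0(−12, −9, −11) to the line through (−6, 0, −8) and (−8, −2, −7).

A direction vector is d = (−2, −2, 1).
AP = (−6, −9, −3), and AP × d = (−15, 12, −6).
|AP × d|² = 405 and |d|² = 9, so the distance is √(405/9) = √45 = 3√5.

3√5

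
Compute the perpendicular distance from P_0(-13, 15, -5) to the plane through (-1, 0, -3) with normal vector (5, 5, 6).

3/√86

The plane has equation n·(r − (-1, 0, -3)) = 0, i.e. n·r = -23.
n = (5, 5, 6); n·P − (-23) = 3; |n| = √86; distance = 3/√86.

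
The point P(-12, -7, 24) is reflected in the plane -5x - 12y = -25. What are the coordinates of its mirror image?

(-2, 17, 24)

With n = (-5, -12, 0), the signed offset is (n·P − (-25))/|n|² = 169/169 = 1.
P' = P − 2t·n = (-12, -7, 24) − 2·(-5, -12, 0) = (-2, 17, 24).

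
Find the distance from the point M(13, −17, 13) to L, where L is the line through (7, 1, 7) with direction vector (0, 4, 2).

Direction vector d = (0, 4, 2).
AP = (6, −18, 6), and AP × d = (−60, −12, 24).
|AP × d|² = 4320 and |d|² = 20, so the distance is √(4320/20) = √216 = 6√6.

6√6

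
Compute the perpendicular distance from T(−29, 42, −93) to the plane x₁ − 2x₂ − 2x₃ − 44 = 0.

29/3

Normal vector n = (1, −2, −2), and n·(−29, 42, −93) − 44 = 29.
|n| = √(1 + 4 + 4) = 3, so the distance is |29|/3 = 29/3.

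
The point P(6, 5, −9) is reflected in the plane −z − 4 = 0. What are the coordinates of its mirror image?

n = (0, 0, −1), |n|² = 1, n·P − 4 = 5, so t = 5/1 = 5.
Foot F = P − 5·n = (6, 5, −4); the reflection is 2F − P = (6, 5, 1).

(6, 5, 1)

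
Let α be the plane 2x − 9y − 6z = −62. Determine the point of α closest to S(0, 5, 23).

n = (2, −9, −6), |n|² = 121, and n·S − (-62) = -121.
t = -121/121 = -1, so the foot is S − t·n = (0, 5, 23) − (-1)·(2, −9, −6) = (2, −4, 17).

(2, -4, 17)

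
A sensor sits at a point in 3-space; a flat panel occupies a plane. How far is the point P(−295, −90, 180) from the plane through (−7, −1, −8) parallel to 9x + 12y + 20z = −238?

4

Parallel planes share the normal n = (9, 12, 20); since (−7, −1, −8) lies on the plane, its equation is 9x + 12y + 20z = -235.
Then n·(−295, −90, 180) − (−235) = 100.
|n| = √(81 + 144 + 400) = 25, so the distance is |100|/25 = 4.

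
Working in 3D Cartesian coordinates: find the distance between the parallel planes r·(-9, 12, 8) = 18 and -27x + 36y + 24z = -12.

22/17

Divide the second equation by 3 to match normals: -9x + 12y + 8z = -4.
With common normal n = (-9, 12, 8) (|n| = 17), the distance is |18 − (-4)|/|n| = 22/17.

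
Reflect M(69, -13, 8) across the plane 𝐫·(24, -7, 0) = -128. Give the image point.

(-75, 29, 8)

n = (24, -7, 0), |n|² = 625, n·M − (-128) = 1875, so t = 1875/625 = 3.
Foot F = M − 3·n = (-3, 8, 8); the reflection is 2F − M = (-75, 29, 8).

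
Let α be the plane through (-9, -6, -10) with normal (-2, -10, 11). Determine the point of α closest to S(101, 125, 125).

n = (-2, -10, 11), |n|² = 225, and n·S − (-32) = -45.
t = -45/225 = -1/5, so the foot is S − t·n = (101, 125, 125) − (-1/5)·(-2, -10, 11) = (503/5, 123, 636/5).

(503/5, 123, 636/5)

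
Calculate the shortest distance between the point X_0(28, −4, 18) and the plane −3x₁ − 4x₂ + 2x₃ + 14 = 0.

18/√29

d = |(-3)·28 + (-4)·(-4) + 2·18 − (-14)| / √(9 + 16 + 4) = |-18| / √29 = 18√29/29.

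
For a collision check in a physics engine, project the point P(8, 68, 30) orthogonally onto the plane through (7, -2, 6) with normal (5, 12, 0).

(-17, 8, 30)

n = (5, 12, 0), |n|² = 169, and n·P − 11 = 845.
t = 845/169 = 5, so the foot is P − t·n = (8, 68, 30) − 5·(5, 12, 0) = (-17, 8, 30).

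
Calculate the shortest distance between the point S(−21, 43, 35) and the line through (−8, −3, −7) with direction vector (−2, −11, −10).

√449

Direction vector d = (−2, −11, −10).
AP = (−13, 46, 42); AP·d = -900, |AP|² = 4049, |d|² = 225.
distance² = |AP|² − (AP·d)²/|d|² = 4049 − 810000/225 = 449, so the distance is √449.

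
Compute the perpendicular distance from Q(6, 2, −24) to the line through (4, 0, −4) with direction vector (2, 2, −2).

6√6

Direction vector d = (2, 2, −2).
AP = (2, 2, −20), and AP × d = (36, −36, 0).
|AP × d|² = 2592 and |d|² = 12, so the distance is √(2592/12) = √216 = 6√6.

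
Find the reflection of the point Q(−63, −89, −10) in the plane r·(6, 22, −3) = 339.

n = (6, 22, −3), |n|² = 529, n·Q − 339 = -2645, so t = -2645/529 = -5.
Foot F = Q − (-5)·n = (−33, 21, −25); the reflection is 2F − Q = (−3, 131, −40).

(-3, 131, -40)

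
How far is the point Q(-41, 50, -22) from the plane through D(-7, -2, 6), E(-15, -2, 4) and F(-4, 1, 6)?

DE = (-8, 0, -2) and DF = (3, 3, 0), so a normal is n = DE × DF = (6, -6, -24).
n = (6, -6, -24); n·P − (-174) = 156; |n| = 18√2; distance = 156/(18√2) = 13√2/3.

13√2/3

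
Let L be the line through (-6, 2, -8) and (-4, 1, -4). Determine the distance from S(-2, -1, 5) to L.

√5

A direction vector is d = (2, -1, 4).
AP = (4, -3, 13), and AP × d = (1, 10, 2).
|AP × d|² = 105 and |d|² = 21, so the distance is √(105/21) = √5.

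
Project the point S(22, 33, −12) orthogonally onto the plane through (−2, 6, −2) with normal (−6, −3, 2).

The perpendicular from S has direction n = (−6, −3, 2): r = (22, 33, −12) + μ(−6, −3, 2).
Substitute into the plane: n·(S + μn) = -10 gives -255 + 49μ = -10, so μ = 5.
Foot = (22, 33, −12) + 5·(−6, −3, 2) = (−8, 18, −2).

(-8, 18, -2)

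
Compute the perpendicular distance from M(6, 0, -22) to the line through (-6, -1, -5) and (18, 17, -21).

A direction vector is d = (24, 18, -16).
AP = (12, 1, -17); AP·d = 578, |AP|² = 434, |d|² = 1156.
distance² = |AP|² − (AP·d)²/|d|² = 434 − 334084/1156 = 145, so the distance is √145.

√145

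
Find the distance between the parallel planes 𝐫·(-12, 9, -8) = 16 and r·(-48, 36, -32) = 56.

2/17

Divide the second equation by 4 to match normals: -12x + 9y - 8z = 14.
Both planes have normal n = (-12, 9, -8), |n| = 17. Any point on the first plane is at distance |14 − 16|/|n| = 2/17 from the second.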